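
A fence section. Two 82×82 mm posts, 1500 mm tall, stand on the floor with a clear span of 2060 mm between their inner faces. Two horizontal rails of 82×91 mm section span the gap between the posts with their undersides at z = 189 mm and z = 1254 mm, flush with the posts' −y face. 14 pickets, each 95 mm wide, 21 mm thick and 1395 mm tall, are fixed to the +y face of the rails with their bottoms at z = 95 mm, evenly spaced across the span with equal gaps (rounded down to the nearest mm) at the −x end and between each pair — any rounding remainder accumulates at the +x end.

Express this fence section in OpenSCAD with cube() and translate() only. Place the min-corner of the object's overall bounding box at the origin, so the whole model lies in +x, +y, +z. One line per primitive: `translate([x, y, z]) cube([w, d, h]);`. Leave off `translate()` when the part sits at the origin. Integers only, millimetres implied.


cube([82, 82, 1500]);
translate([2142, 0, 0]) cube([82, 82, 1500]);
translate([82, 0, 189]) cube([2060, 82, 91]);
translate([82, 0, 1254]) cube([2060, 82, 91]);
translate([130, 82, 95]) cube([95, 21, 1395]);
translate([273, 82, 95]) cube([95, 21, 1395]);
translate([416, 82, 95]) cube([95, 21, 1395]);
translate([559, 82, 95]) cube([95, 21, 1395]);
translate([702, 82, 95]) cube([95, 21, 1395]);
translate([845, 82, 95]) cube([95, 21, 1395]);
translate([988, 82, 95]) cube([95, 21, 1395]);
translate([1131, 82, 95]) cube([95, 21, 1395]);
translate([1274, 82, 95]) cube([95, 21, 1395]);
translate([1417, 82, 95]) cube([95, 21, 1395]);
translate([1560, 82, 95]) cube([95, 21, 1395]);
translate([1703, 82, 95]) cube([95, 21, 1395]);
translate([1846, 82, 95]) cube([95, 21, 1395]);
translate([1989, 82, 95]) cube([95, 21, 1395]);


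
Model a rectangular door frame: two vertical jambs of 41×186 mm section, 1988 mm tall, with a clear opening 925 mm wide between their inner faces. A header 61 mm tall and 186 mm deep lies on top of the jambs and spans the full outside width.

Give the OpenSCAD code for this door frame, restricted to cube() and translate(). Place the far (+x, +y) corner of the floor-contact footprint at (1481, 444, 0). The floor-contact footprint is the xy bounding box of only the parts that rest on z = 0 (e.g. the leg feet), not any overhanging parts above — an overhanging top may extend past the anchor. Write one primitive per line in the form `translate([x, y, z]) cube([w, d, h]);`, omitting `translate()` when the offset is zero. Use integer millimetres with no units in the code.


translate([474, 258, 0]) cube([41, 186, 1988]);
translate([1440, 258, 0]) cube([41, 186, 1988]);
translate([474, 258, 1988]) cube([1007, 186, 61]);


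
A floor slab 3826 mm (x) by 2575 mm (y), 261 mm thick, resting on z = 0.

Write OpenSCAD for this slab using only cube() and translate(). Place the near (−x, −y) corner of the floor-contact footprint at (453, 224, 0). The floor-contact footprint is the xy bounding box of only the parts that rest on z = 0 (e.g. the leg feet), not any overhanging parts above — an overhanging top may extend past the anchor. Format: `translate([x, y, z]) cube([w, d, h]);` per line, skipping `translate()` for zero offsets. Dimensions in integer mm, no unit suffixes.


translate([453, 224, 0]) cube([3826, 2575, 261]);


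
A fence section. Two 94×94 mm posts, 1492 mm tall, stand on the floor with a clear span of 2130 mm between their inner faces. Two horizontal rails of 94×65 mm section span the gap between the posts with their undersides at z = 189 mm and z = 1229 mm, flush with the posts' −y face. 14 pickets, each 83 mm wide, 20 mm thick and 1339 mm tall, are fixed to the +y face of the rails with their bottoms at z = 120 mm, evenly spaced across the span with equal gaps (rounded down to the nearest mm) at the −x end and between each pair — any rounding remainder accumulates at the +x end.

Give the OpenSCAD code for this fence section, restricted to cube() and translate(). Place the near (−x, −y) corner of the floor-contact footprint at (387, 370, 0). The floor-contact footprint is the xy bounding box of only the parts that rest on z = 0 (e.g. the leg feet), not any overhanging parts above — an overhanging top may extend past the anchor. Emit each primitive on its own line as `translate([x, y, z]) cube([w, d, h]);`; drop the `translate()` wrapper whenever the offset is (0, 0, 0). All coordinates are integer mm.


translate([387, 370, 0]) cube([94, 94, 1492]);
translate([2611, 370, 0]) cube([94, 94, 1492]);
translate([481, 370, 189]) cube([2130, 94, 65]);
translate([481, 370, 1229]) cube([2130, 94, 65]);
translate([545, 464, 120]) cube([83, 20, 1339]);
translate([692, 464, 120]) cube([83, 20, 1339]);
translate([839, 464, 120]) cube([83, 20, 1339]);
translate([986, 464, 120]) cube([83, 20, 1339]);
translate([1133, 464, 120]) cube([83, 20, 1339]);
translate([1280, 464, 120]) cube([83, 20, 1339]);
translate([1427, 464, 120]) cube([83, 20, 1339]);
translate([1574, 464, 120]) cube([83, 20, 1339]);
translate([1721, 464, 120]) cube([83, 20, 1339]);
translate([1868, 464, 120]) cube([83, 20, 1339]);
translate([2015, 464, 120]) cube([83, 20, 1339]);
translate([2162, 464, 120]) cube([83, 20, 1339]);
translate([2309, 464, 120]) cube([83, 20, 1339]);
translate([2456, 464, 120]) cube([83, 20, 1339]);


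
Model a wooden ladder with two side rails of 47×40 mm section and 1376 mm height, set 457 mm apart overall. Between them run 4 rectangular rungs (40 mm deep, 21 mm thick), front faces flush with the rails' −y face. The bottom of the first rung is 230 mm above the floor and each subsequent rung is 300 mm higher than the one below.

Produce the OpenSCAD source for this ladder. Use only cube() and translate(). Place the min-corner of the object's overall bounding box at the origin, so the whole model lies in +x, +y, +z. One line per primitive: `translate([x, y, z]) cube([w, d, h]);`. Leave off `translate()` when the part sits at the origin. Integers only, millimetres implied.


// rung span = 457 - 2*47 = 363
// rung[k] z = 230 + k*300
cube([47, 40, 1376]);
translate([410, 0, 0]) cube([47, 40, 1376]);
translate([47, 0, 230]) cube([363, 40, 21]);
translate([47, 0, 530]) cube([363, 40, 21]);
translate([47, 0, 830]) cube([363, 40, 21]);
translate([47, 0, 1130]) cube([363, 40, 21]);


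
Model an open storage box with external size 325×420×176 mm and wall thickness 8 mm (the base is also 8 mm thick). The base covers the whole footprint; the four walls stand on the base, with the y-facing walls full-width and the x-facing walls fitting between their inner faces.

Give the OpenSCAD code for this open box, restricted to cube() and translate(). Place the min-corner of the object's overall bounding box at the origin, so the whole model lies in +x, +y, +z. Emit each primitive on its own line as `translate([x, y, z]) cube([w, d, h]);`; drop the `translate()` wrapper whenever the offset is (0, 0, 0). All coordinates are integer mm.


cube([325, 420, 8]);
translate([0, 0, 8]) cube([325, 8, 168]);
translate([0, 412, 8]) cube([325, 8, 168]);
translate([0, 8, 8]) cube([8, 404, 168]);
translate([317, 8, 8]) cube([8, 404, 168]);


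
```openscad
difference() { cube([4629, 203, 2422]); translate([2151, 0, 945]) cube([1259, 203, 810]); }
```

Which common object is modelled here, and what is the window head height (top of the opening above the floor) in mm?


A wall with a window opening. The window head height is 1755 mm.

A wall with a rectangular opening subtracted — a window. Sill at z = 945, opening 810 mm tall, so the head is at 945 + 810 = 1755 mm.


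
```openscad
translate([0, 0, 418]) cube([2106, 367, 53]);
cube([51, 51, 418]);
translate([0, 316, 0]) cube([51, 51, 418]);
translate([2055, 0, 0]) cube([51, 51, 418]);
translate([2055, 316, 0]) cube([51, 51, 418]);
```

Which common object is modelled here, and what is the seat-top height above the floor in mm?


A bench. The seat-top height is 471 mm.

A long slab on four corner posts — a bench. The slab sits at z = 418 with thickness 53, so the top is 418 + 53 = 471 mm.


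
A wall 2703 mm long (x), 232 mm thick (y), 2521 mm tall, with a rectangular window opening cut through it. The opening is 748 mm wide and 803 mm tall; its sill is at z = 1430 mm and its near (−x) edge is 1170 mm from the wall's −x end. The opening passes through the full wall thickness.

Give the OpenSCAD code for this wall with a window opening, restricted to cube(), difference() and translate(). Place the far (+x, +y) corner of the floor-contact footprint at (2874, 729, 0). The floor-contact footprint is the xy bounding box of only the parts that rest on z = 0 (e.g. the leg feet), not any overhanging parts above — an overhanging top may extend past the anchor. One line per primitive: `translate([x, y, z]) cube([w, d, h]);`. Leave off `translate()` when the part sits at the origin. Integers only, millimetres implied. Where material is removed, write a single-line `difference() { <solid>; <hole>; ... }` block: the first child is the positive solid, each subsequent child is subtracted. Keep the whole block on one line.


difference() { translate([171, 497, 0]) cube([2703, 232, 2521]); translate([1341, 497, 1430]) cube([748, 232, 803]); }


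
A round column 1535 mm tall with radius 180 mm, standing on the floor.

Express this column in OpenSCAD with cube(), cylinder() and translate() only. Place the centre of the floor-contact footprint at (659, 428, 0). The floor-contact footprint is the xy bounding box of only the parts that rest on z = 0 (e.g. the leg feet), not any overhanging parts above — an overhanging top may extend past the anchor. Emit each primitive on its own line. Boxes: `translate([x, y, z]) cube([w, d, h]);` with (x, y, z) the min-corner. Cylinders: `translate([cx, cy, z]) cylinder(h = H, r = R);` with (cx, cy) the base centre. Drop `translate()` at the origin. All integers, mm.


translate([659, 428, 0]) cylinder(h = 1535, r = 180);


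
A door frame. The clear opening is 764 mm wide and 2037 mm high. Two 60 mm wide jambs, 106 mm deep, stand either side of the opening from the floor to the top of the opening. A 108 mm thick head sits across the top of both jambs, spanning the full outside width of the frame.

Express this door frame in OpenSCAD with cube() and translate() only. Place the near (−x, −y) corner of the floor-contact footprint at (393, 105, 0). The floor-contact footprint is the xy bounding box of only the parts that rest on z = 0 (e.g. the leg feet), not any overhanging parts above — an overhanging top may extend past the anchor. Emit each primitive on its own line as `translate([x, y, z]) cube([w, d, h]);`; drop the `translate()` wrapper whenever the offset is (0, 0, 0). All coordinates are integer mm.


translate([393, 105, 0]) cube([60, 106, 2037]);
translate([1217, 105, 0]) cube([60, 106, 2037]);
translate([393, 105, 2037]) cube([884, 106, 108]);


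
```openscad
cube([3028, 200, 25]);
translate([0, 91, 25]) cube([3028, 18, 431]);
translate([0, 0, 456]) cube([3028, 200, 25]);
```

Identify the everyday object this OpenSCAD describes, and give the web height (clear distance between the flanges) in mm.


An I-beam. The web height is 431 mm.

Two wide flanges with a thin centred web — an I-beam. Overall 481 mm minus two 25 mm flanges gives a web of 481 − 2·25 = 431 mm.


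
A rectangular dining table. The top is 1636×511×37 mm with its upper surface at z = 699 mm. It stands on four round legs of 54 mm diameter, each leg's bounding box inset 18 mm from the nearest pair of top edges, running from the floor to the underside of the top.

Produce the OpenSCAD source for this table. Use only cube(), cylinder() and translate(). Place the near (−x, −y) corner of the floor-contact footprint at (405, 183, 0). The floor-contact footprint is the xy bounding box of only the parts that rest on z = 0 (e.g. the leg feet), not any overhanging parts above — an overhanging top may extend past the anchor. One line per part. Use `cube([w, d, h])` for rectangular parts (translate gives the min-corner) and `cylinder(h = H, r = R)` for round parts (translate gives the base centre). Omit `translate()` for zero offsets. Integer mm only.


// leg_h = 699 - 37 = 662
translate([387, 165, 662]) cube([1636, 511, 37]);
translate([432, 210, 0]) cylinder(h = 662, r = 27);
translate([1978, 210, 0]) cylinder(h = 662, r = 27);
translate([432, 631, 0]) cylinder(h = 662, r = 27);
translate([1978, 631, 0]) cylinder(h = 662, r = 27);


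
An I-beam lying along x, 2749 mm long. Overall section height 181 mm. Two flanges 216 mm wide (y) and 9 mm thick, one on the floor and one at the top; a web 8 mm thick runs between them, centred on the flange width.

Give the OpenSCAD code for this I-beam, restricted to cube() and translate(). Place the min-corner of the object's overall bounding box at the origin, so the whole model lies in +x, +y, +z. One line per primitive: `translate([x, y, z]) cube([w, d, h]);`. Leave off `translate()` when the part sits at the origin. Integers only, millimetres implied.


cube([2749, 216, 9]);
translate([0, 104, 9]) cube([2749, 8, 163]);
translate([0, 0, 172]) cube([2749, 216, 9]);


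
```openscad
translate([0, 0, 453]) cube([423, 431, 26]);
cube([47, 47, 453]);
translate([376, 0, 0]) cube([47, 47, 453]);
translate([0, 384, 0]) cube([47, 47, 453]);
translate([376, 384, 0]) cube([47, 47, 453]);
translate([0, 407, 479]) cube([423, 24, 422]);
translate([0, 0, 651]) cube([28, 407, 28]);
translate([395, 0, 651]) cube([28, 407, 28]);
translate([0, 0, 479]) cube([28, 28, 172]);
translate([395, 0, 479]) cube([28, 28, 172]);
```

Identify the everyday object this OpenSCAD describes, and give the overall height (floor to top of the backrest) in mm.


A chair. The overall height is 901 mm.

A slab on four corner posts with a tall panel at the back — a chair. The seat slab sits at z = 453 with thickness 26, and the 422 mm backrest starts at the seat top, so the overall height is 453 + 26 + 422 = 901 mm.


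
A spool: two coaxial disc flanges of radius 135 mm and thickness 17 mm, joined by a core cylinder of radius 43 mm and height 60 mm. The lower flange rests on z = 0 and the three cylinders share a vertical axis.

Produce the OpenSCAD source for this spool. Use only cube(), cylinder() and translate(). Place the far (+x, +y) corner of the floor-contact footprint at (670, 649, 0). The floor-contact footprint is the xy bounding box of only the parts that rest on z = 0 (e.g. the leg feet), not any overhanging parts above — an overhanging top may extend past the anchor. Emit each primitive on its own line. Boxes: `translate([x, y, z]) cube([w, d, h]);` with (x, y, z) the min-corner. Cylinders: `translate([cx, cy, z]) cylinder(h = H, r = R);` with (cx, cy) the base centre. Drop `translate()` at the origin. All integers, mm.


translate([535, 514, 0]) cylinder(h = 17, r = 135);
translate([535, 514, 17]) cylinder(h = 60, r = 43);
translate([535, 514, 77]) cylinder(h = 17, r = 135);


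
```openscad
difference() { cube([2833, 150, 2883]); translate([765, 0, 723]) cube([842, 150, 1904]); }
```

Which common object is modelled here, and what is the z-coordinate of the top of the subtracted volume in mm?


A wall with a window opening. The window head height is 2627 mm.

A wall with a rectangular opening subtracted — a window. Sill at z = 723, opening 1904 mm tall, so the head is at 723 + 1904 = 2627 mm.


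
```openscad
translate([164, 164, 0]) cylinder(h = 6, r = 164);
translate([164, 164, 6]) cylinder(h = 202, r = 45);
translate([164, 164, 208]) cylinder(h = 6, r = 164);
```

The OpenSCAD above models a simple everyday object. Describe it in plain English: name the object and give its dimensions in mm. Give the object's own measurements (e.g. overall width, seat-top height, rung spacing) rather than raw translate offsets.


A spool: two coaxial disc flanges of radius 164 mm and thickness 6 mm, joined by a core cylinder of radius 45 mm and height 202 mm. The lower flange rests on z = 0 and the three cylinders share a vertical axis.


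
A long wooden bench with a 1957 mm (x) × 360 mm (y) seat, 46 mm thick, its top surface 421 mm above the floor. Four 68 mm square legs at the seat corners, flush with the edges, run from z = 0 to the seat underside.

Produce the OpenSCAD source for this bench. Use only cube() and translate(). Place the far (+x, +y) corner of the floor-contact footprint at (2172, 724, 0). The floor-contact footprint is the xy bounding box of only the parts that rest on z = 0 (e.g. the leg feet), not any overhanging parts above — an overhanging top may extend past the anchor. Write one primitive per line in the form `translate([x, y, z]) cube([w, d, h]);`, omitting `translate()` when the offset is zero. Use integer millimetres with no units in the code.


// leg_h = 421 − 46 = 375
translate([215, 364, 375]) cube([1957, 360, 46]);
translate([215, 364, 0]) cube([68, 68, 375]);
translate([215, 656, 0]) cube([68, 68, 375]);
translate([2104, 364, 0]) cube([68, 68, 375]);
translate([2104, 656, 0]) cube([68, 68, 375]);


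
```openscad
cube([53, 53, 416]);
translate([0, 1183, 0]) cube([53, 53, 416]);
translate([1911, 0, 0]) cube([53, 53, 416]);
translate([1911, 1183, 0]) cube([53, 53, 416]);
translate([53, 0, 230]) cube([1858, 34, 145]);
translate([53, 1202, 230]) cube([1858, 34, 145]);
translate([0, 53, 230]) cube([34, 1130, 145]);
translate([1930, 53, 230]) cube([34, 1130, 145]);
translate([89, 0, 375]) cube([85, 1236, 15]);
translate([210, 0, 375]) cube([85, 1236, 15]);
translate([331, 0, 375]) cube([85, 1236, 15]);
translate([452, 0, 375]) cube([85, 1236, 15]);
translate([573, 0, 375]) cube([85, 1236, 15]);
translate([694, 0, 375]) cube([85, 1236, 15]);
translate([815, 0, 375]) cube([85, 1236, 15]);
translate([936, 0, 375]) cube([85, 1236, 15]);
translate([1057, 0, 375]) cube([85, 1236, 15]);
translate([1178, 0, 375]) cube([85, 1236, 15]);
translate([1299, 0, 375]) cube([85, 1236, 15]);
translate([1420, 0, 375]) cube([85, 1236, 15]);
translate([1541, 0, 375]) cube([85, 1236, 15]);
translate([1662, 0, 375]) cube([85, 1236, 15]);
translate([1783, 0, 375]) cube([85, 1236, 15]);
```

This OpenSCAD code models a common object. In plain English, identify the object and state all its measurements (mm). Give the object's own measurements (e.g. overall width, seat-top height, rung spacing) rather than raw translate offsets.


A bed frame 1964 mm long (x) by 1236 mm wide (y). Four 53×53 mm corner posts, 416 mm tall, at the corners of the footprint. Four rails of 34 mm thickness and 145 mm height run between adjacent posts with their undersides at z = 230 mm, their outer faces flush with the outside of the frame (the two x-running rails run between the posts' inner faces; the two y-running rails run between the posts' inner faces). 15 slats, each 85 mm wide (x) and 15 mm thick, lie across the top of the two x-running rails, running the full 1236 mm width of the frame in y; along x they sit between the end posts with a 36 mm gap after the −x posts and between neighbouring slats, leaving 43 mm before the +x posts.


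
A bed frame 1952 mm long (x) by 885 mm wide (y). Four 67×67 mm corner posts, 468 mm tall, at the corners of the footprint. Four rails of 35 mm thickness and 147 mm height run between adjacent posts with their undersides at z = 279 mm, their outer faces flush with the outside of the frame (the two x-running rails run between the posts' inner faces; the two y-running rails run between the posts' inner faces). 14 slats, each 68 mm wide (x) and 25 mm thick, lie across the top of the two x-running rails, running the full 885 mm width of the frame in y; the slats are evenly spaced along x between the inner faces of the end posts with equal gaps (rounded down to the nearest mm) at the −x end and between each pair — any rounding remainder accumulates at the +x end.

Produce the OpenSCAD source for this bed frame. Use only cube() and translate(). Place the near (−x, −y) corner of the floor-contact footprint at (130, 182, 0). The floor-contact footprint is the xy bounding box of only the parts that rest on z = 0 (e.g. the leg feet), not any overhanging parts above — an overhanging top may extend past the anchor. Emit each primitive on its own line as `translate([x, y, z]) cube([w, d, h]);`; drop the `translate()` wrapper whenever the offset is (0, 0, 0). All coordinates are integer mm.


// slat z = rail_z + rail_h = 279 + 147 = 426
// slat gap = ⌊(1818 − 14·68) / 15⌋ = 57
translate([130, 182, 0]) cube([67, 67, 468]);
translate([130, 1000, 0]) cube([67, 67, 468]);
translate([2015, 182, 0]) cube([67, 67, 468]);
translate([2015, 1000, 0]) cube([67, 67, 468]);
translate([197, 182, 279]) cube([1818, 35, 147]);
translate([197, 1032, 279]) cube([1818, 35, 147]);
translate([130, 249, 279]) cube([35, 751, 147]);
translate([2047, 249, 279]) cube([35, 751, 147]);
translate([254, 182, 426]) cube([68, 885, 25]);
translate([379, 182, 426]) cube([68, 885, 25]);
translate([504, 182, 426]) cube([68, 885, 25]);
translate([629, 182, 426]) cube([68, 885, 25]);
translate([754, 182, 426]) cube([68, 885, 25]);
translate([879, 182, 426]) cube([68, 885, 25]);
translate([1004, 182, 426]) cube([68, 885, 25]);
translate([1129, 182, 426]) cube([68, 885, 25]);
translate([1254, 182, 426]) cube([68, 885, 25]);
translate([1379, 182, 426]) cube([68, 885, 25]);
translate([1504, 182, 426]) cube([68, 885, 25]);
translate([1629, 182, 426]) cube([68, 885, 25]);
translate([1754, 182, 426]) cube([68, 885, 25]);
translate([1879, 182, 426]) cube([68, 885, 25]);


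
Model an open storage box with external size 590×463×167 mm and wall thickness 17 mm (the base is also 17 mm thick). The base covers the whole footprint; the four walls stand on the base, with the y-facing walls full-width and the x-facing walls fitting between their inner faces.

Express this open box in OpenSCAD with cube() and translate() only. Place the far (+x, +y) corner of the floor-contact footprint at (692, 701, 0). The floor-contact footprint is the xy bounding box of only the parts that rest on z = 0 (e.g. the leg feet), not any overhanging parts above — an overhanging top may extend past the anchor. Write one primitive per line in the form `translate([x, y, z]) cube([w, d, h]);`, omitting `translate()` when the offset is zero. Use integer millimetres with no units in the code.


translate([102, 238, 0]) cube([590, 463, 17]);
translate([102, 238, 17]) cube([590, 17, 150]);
translate([102, 684, 17]) cube([590, 17, 150]);
translate([102, 255, 17]) cube([17, 429, 150]);
translate([675, 255, 17]) cube([17, 429, 150]);


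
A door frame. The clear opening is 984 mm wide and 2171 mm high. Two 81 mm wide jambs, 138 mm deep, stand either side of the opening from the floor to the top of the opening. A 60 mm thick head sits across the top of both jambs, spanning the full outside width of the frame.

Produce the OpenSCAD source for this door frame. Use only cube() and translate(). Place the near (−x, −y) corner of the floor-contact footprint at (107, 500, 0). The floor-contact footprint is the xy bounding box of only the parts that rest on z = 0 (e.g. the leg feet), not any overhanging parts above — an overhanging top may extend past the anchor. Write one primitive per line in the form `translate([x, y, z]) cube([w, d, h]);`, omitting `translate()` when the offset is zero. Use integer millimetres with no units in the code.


translate([107, 500, 0]) cube([81, 138, 2171]);
translate([1172, 500, 0]) cube([81, 138, 2171]);
translate([107, 500, 2171]) cube([1146, 138, 60]);


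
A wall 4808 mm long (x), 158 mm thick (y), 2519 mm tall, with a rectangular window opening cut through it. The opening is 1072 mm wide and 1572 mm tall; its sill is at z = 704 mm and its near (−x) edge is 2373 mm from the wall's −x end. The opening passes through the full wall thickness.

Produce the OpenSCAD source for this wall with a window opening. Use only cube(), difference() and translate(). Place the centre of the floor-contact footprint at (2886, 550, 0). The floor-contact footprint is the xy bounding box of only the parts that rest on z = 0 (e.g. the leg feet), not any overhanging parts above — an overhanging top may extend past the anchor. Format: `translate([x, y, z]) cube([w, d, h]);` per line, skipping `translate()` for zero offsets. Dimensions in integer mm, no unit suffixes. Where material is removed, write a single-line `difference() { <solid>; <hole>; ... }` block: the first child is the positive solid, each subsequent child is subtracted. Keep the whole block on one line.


difference() { translate([482, 471, 0]) cube([4808, 158, 2519]); translate([2855, 471, 704]) cube([1072, 158, 1572]); }


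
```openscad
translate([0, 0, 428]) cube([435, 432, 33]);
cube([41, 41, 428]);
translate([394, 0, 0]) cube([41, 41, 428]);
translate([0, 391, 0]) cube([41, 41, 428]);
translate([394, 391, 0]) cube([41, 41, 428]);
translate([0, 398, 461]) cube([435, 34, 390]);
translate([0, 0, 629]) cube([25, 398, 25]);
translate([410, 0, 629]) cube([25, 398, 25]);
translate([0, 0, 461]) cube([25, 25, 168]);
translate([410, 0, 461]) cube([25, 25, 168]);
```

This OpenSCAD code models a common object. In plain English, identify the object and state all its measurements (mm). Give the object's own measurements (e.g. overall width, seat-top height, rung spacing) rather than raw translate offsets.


A chair. The seat is a 435×432×33 mm slab with its top at z = 461 mm, on four 41×41 mm corner legs (flush with the seat edges, standing on z = 0). A flat backrest 34 mm thick, 390 mm tall, spans the full seat width and rises from the seat top along its +y edge, rear face flush with the rear of the seat. Two armrests of 25×25 mm section run along each side from the seat's front edge to the front of the backrest, top faces 193 mm above the seat top and outer faces flush with the seat's x-edges; a 25×25 mm post under the front of each armrest stands on the seat at the front corner.


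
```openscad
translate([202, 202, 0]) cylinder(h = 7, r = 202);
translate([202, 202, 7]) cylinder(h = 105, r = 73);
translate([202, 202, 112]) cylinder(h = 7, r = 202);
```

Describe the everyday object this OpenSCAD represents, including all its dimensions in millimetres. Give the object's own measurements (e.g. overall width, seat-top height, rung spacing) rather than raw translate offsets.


A spool: two coaxial disc flanges of radius 202 mm and thickness 7 mm, joined by a core cylinder of radius 73 mm and height 105 mm. The lower flange rests on z = 0 and the three cylinders share a vertical axis.


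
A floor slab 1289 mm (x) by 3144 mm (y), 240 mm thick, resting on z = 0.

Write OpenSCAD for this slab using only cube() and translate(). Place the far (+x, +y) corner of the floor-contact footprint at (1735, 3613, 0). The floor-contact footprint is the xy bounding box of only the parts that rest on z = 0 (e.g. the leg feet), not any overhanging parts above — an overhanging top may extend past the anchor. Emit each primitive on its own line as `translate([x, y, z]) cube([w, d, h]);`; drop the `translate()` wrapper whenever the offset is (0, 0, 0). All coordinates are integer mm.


translate([446, 469, 0]) cube([1289, 3144, 240]);


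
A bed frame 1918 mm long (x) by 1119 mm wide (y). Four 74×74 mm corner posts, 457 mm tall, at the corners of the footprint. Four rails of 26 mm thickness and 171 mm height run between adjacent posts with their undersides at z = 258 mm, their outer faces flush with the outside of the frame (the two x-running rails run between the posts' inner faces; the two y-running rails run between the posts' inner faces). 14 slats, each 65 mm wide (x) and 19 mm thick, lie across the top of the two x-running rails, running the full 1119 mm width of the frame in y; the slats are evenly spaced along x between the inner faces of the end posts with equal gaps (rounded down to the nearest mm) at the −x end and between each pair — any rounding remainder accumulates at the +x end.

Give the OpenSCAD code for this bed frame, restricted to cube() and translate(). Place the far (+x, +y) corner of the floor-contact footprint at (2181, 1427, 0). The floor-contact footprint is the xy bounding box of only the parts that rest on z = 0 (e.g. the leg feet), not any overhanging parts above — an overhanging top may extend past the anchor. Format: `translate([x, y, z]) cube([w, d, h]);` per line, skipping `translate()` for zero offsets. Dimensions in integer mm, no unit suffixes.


translate([263, 308, 0]) cube([74, 74, 457]);
translate([263, 1353, 0]) cube([74, 74, 457]);
translate([2107, 308, 0]) cube([74, 74, 457]);
translate([2107, 1353, 0]) cube([74, 74, 457]);
translate([337, 308, 258]) cube([1770, 26, 171]);
translate([337, 1401, 258]) cube([1770, 26, 171]);
translate([263, 382, 258]) cube([26, 971, 171]);
translate([2155, 382, 258]) cube([26, 971, 171]);
translate([394, 308, 429]) cube([65, 1119, 19]);
translate([516, 308, 429]) cube([65, 1119, 19]);
translate([638, 308, 429]) cube([65, 1119, 19]);
translate([760, 308, 429]) cube([65, 1119, 19]);
translate([882, 308, 429]) cube([65, 1119, 19]);
translate([1004, 308, 429]) cube([65, 1119, 19]);
translate([1126, 308, 429]) cube([65, 1119, 19]);
translate([1248, 308, 429]) cube([65, 1119, 19]);
translate([1370, 308, 429]) cube([65, 1119, 19]);
translate([1492, 308, 429]) cube([65, 1119, 19]);
translate([1614, 308, 429]) cube([65, 1119, 19]);
translate([1736, 308, 429]) cube([65, 1119, 19]);
translate([1858, 308, 429]) cube([65, 1119, 19]);
translate([1980, 308, 429]) cube([65, 1119, 19]);


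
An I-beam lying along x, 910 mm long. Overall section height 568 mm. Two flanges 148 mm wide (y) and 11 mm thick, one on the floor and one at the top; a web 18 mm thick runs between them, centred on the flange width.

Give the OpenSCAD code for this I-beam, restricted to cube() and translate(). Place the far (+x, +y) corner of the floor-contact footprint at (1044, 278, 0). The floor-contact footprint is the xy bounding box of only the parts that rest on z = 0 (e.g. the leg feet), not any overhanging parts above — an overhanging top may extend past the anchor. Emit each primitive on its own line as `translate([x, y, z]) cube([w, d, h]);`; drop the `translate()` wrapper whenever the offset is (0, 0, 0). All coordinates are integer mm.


translate([134, 130, 0]) cube([910, 148, 11]);
translate([134, 195, 11]) cube([910, 18, 546]);
translate([134, 130, 557]) cube([910, 148, 11]);


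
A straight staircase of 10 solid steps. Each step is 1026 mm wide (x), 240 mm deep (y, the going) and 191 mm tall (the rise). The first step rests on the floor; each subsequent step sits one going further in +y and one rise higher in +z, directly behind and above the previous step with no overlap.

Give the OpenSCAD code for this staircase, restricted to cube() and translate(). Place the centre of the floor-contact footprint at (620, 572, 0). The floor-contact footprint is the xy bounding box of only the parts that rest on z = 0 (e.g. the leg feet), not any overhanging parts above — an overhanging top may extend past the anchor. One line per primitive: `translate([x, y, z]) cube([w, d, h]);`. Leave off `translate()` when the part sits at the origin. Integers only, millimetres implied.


translate([107, 452, 0]) cube([1026, 240, 191]);
translate([107, 692, 191]) cube([1026, 240, 191]);
translate([107, 932, 382]) cube([1026, 240, 191]);
translate([107, 1172, 573]) cube([1026, 240, 191]);
translate([107, 1412, 764]) cube([1026, 240, 191]);
translate([107, 1652, 955]) cube([1026, 240, 191]);
translate([107, 1892, 1146]) cube([1026, 240, 191]);
translate([107, 2132, 1337]) cube([1026, 240, 191]);
translate([107, 2372, 1528]) cube([1026, 240, 191]);
translate([107, 2612, 1719]) cube([1026, 240, 191]);


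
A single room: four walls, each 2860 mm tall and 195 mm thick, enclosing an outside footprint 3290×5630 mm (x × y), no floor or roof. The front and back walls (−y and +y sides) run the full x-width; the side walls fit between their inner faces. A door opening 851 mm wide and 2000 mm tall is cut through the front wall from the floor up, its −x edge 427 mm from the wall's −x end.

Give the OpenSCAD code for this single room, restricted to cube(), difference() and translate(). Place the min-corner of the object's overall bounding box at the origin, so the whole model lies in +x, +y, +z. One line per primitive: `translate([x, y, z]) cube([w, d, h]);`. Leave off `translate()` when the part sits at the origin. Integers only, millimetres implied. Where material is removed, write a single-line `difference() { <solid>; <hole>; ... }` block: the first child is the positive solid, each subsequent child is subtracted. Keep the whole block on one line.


difference() { cube([3290, 195, 2860]); translate([427, 0, 0]) cube([851, 195, 2000]); }
translate([0, 5435, 0]) cube([3290, 195, 2860]);
translate([0, 195, 0]) cube([195, 5240, 2860]);
translate([3095, 195, 0]) cube([195, 5240, 2860]);


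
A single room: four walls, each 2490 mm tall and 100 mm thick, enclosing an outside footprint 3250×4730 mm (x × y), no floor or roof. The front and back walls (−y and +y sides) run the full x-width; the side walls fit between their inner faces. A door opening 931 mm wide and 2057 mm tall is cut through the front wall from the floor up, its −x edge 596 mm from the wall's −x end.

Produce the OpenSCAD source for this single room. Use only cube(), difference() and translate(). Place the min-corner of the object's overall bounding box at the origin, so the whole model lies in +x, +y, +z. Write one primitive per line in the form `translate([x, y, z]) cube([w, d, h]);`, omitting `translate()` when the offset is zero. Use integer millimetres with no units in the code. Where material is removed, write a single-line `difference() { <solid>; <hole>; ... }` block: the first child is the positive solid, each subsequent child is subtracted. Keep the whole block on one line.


difference() { cube([3250, 100, 2490]); translate([596, 0, 0]) cube([931, 100, 2057]); }
translate([0, 4630, 0]) cube([3250, 100, 2490]);
translate([0, 100, 0]) cube([100, 4530, 2490]);
translate([3150, 100, 0]) cube([100, 4530, 2490]);


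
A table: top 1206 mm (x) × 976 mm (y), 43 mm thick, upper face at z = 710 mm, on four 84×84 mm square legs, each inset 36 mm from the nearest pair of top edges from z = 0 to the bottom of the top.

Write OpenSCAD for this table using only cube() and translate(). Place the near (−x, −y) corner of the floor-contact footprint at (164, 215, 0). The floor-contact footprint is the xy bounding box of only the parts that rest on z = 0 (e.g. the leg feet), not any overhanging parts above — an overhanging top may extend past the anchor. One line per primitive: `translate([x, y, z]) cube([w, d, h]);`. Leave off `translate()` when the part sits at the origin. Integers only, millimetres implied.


translate([128, 179, 667]) cube([1206, 976, 43]);
translate([164, 215, 0]) cube([84, 84, 667]);
translate([1214, 215, 0]) cube([84, 84, 667]);
translate([164, 1035, 0]) cube([84, 84, 667]);
translate([1214, 1035, 0]) cube([84, 84, 667]);


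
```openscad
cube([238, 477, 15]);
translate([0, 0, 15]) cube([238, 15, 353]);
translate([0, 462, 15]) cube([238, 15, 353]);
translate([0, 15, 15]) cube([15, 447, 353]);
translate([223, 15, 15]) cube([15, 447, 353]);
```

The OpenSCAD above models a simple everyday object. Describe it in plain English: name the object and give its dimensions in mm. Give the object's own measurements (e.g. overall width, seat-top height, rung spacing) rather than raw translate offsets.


An open-topped rectangular box: outside dimensions 238×477×368 mm, with a uniform wall and base thickness of 15 mm. The base is a full 238×477 slab on the floor; four walls sit on top of the base. The front and back walls (the −y and +y sides) span the full width; the two side walls fit between them.


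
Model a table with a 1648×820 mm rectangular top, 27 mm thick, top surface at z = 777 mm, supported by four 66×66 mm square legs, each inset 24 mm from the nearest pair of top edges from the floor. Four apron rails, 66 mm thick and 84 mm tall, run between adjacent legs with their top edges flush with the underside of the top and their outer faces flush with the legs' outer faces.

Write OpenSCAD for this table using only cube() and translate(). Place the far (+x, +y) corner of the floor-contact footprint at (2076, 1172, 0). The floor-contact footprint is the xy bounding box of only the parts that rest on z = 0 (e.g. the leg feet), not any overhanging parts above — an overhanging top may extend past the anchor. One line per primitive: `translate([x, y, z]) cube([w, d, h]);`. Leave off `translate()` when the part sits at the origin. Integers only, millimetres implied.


translate([452, 376, 750]) cube([1648, 820, 27]);
translate([476, 400, 0]) cube([66, 66, 750]);
translate([2010, 400, 0]) cube([66, 66, 750]);
translate([476, 1106, 0]) cube([66, 66, 750]);
translate([2010, 1106, 0]) cube([66, 66, 750]);
translate([542, 400, 666]) cube([1468, 66, 84]);
translate([542, 1106, 666]) cube([1468, 66, 84]);
translate([476, 466, 666]) cube([66, 640, 84]);
translate([2010, 466, 666]) cube([66, 640, 84]);


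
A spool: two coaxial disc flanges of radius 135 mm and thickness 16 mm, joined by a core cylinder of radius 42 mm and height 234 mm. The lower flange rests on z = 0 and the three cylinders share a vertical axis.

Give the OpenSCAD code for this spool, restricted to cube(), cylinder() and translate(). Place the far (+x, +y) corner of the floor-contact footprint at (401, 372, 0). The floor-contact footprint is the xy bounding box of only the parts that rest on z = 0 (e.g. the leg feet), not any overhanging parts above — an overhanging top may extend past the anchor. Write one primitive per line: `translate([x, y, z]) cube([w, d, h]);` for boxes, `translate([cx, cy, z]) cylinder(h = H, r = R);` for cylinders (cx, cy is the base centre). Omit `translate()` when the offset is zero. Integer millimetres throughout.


translate([266, 237, 0]) cylinder(h = 16, r = 135);
translate([266, 237, 16]) cylinder(h = 234, r = 42);
translate([266, 237, 250]) cylinder(h = 16, r = 135);


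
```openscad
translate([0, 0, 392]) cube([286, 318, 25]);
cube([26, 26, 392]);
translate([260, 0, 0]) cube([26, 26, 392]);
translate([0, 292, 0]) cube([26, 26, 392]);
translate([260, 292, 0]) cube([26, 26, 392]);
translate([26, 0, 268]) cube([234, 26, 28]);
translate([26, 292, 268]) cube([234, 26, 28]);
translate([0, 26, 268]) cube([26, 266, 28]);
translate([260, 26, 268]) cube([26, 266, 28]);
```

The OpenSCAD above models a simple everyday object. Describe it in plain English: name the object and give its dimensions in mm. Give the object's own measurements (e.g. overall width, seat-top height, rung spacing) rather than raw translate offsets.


A simple wooden stool: a rectangular seat 286 mm (x) by 318 mm (y), 25 mm thick, top face at z = 417 mm, on four square legs, each 26×26 mm in cross-section. The legs rest on z = 0, each flush with a corner of the seat. Four stretchers, 26 mm wide and 28 mm tall, connect adjacent legs with their undersides at z = 268 mm, each running between the inner faces of the legs it joins and aligned with the legs' outer faces on the other axis.


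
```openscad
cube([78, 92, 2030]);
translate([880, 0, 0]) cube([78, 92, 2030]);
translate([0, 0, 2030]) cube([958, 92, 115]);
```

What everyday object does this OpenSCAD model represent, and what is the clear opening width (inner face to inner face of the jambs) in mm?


A door frame. The clear opening width is 802 mm.

Two 2030 mm tall posts with a header on top — a door frame. The left jamb is 78 mm wide at x = 0; the right jamb starts at x = 880. The clear opening is 880 − 78 = 802 mm.


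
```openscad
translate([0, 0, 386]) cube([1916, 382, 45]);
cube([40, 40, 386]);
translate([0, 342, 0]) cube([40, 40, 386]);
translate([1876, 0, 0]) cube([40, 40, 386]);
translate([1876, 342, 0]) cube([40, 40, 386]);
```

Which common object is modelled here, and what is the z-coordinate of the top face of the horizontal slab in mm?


A bench. The seat-top height is 431 mm.

A long slab on four corner posts — a bench. The slab sits at z = 386 with thickness 45, so the top is 386 + 45 = 431 mm.
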